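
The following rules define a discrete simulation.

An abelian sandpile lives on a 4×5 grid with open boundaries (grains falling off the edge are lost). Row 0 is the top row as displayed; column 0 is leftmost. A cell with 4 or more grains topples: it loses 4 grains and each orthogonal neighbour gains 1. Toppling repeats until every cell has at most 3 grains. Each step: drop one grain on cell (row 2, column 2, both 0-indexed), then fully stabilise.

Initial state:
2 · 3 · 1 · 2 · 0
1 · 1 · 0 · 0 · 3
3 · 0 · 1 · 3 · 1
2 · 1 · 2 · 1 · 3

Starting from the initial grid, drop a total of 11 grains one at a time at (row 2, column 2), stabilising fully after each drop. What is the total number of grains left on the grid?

40

[0] 2 · 3 · 1 · 2 · 0
1 · 1 · 0 · 0 · 3
3 · 0 · 1 · 3 · 1
2 · 1 · 2 · 1 · 3
[1] 2 · 3 · 1 · 2 · 0
1 · 1 · 0 · 0 · 3
3 · 0 · 2 · 3 · 1
2 · 1 · 2 · 1 · 3
[2] 2 · 3 · 1 · 2 · 0
1 · 1 · 0 · 0 · 3
3 · 0 · 3 · 3 · 1
2 · 1 · 2 · 1 · 3
[3] 2 · 3 · 1 · 2 · 0
1 · 1 · 1 · 1 · 3
3 · 1 · 1 · 0 · 2
2 · 1 · 3 · 2 · 3
[4] 2 · 3 · 1 · 2 · 0
1 · 1 · 1 · 1 · 3
3 · 1 · 2 · 0 · 2
2 · 1 · 3 · 2 · 3
[5] 2 · 3 · 1 · 2 · 0
1 · 1 · 1 · 1 · 3
3 · 1 · 3 · 0 · 2
2 · 1 · 3 · 2 · 3
[6] 2 · 3 · 1 · 2 · 0
1 · 1 · 2 · 1 · 3
3 · 2 · 1 · 1 · 2
2 · 2 · 0 · 3 · 3
[7] 2 · 3 · 1 · 2 · 0
1 · 1 · 2 · 1 · 3
3 · 2 · 2 · 1 · 2
2 · 2 · 0 · 3 · 3
[8] 2 · 3 · 1 · 2 · 0
1 · 1 · 2 · 1 · 3
3 · 2 · 3 · 1 · 2
2 · 2 · 0 · 3 · 3
[9] 2 · 3 · 1 · 2 · 0
1 · 1 · 3 · 1 · 3
3 · 3 · 0 · 2 · 2
2 · 2 · 1 · 3 · 3
[10] 2 · 3 · 1 · 2 · 0
1 · 1 · 3 · 1 · 3
3 · 3 · 1 · 2 · 2
2 · 2 · 1 · 3 · 3
[11] 2 · 3 · 1 · 2 · 0
1 · 1 · 3 · 1 · 3
3 · 3 · 2 · 2 · 2
2 · 2 · 1 · 3 · 3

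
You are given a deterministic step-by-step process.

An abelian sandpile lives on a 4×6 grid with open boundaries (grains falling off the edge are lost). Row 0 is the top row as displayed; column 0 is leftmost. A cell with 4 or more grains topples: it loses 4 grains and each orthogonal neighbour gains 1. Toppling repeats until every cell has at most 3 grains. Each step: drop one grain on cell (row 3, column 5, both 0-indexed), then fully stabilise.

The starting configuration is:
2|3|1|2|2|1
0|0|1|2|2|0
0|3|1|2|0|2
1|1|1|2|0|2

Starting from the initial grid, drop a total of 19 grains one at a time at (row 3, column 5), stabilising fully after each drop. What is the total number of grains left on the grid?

gen 0: 2|3|1|2|2|1
0|0|1|2|2|0
0|3|1|2|0|2
1|1|1|2|0|2
gen 1: 2|3|1|2|2|1
0|0|1|2|2|0
0|3|1|2|0|2
1|1|1|2|0|3
gen 2: 2|3|1|2|2|1
0|0|1|2|2|0
0|3|1|2|0|3
1|1|1|2|1|0
gen 3: 2|3|1|2|2|1
0|0|1|2|2|0
0|3|1|2|0|3
1|1|1|2|1|1
gen 4: 2|3|1|2|2|1
0|0|1|2|2|0
0|3|1|2|0|3
1|1|1|2|1|2
gen 5: 2|3|1|2|2|1
0|0|1|2|2|0
0|3|1|2|0|3
1|1|1|2|1|3
gen 6: 2|3|1|2|2|1
0|0|1|2|2|1
0|3|1|2|1|0
1|1|1|2|2|1
gen 7: 2|3|1|2|2|1
0|0|1|2|2|1
0|3|1|2|1|0
1|1|1|2|2|2
gen 8: 2|3|1|2|2|1
0|0|1|2|2|1
0|3|1|2|1|0
1|1|1|2|2|3
gen 9: 2|3|1|2|2|1
0|0|1|2|2|1
0|3|1|2|1|1
1|1|1|2|3|0
gen 10: 2|3|1|2|2|1
0|0|1|2|2|1
0|3|1|2|1|1
1|1|1|2|3|1
gen 11: 2|3|1|2|2|1
0|0|1|2|2|1
0|3|1|2|1|1
1|1|1|2|3|2
gen 12: 2|3|1|2|2|1
0|0|1|2|2|1
0|3|1|2|1|1
1|1|1|2|3|3
gen 13: 2|3|1|2|2|1
0|0|1|2|2|1
0|3|1|2|2|2
1|1|1|3|0|1
gen 14: 2|3|1|2|2|1
0|0|1|2|2|1
0|3|1|2|2|2
1|1|1|3|0|2
gen 15: 2|3|1|2|2|1
0|0|1|2|2|1
0|3|1|2|2|2
1|1|1|3|0|3
gen 16: 2|3|1|2|2|1
0|0|1|2|2|1
0|3|1|2|2|3
1|1|1|3|1|0
gen 17: 2|3|1|2|2|1
0|0|1|2|2|1
0|3|1|2|2|3
1|1|1|3|1|1
gen 18: 2|3|1|2|2|1
0|0|1|2|2|1
0|3|1|2|2|3
1|1|1|3|1|2
gen 19: 2|3|1|2|2|1
0|0|1|2|2|1
0|3|1|2|2|3
1|1|1|3|1|3

38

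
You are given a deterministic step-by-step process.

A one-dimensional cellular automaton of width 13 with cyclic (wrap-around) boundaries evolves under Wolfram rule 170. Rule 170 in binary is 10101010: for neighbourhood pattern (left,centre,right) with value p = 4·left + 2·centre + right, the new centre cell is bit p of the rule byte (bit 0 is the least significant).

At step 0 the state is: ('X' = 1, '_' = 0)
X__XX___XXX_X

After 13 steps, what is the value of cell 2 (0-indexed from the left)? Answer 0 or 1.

0) X__XX___XXX_X
1) __XX___XXX_XX
2) _XX___XXX_XX_
3) XX___XXX_XX__
4) X___XXX_XX__X
5) ___XXX_XX__XX
6) __XXX_XX__XX_
7) _XXX_XX__XX__
8) XXX_XX__XX___
9) XX_XX__XX___X
10) X_XX__XX___XX
11) _XX__XX___XXX
12) XX__XX___XXX_
13) X__XX___XXX_X

0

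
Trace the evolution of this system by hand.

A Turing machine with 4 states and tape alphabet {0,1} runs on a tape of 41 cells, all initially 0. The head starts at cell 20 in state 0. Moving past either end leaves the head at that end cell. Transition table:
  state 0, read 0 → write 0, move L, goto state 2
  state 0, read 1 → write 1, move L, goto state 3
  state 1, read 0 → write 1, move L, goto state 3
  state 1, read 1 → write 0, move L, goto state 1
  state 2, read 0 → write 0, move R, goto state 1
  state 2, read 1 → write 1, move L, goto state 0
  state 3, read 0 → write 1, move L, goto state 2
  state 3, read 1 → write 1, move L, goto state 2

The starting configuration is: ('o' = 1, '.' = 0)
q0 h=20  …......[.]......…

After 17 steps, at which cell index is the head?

13

gen 0: q0 h=20  …......[.]......…
gen 1: q2 h=19  …......[.]......…
gen 2: q1 h=20  …......[.]......…
gen 3: q3 h=19  …......[.]o.....…
gen 4: q2 h=18  …......[.]oo....…
gen 5: q1 h=19  …......[o]o.....…
gen 6: q1 h=18  …......[.].o....…
gen 7: q3 h=17  …......[.]o.o...…
gen 8: q2 h=16  …......[.]oo.o..…
gen 9: q1 h=17  …......[o]o.o...…
gen 10: q1 h=16  …......[.].o.o..…
gen 11: q3 h=15  …......[.]o.o.o.…
gen 12: q2 h=14  …......[.]oo.o.o…
gen 13: q1 h=15  …......[o]o.o.o.…
gen 14: q1 h=14  …......[.].o.o.o…
gen 15: q3 h=13  …......[.]o.o.o.…
gen 16: q2 h=12  …......[.]oo.o.o…
gen 17: q1 h=13  …......[o]o.o.o.…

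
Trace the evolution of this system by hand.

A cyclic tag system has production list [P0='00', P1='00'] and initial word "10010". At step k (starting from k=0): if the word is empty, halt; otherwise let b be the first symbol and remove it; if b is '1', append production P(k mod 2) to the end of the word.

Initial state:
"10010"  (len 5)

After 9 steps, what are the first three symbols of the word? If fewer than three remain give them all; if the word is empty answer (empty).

(empty)

k=0  "10010"  (len 5)
k=1  "001000"  (len 6)
k=2  "01000"  (len 5)
k=3  "1000"  (len 4)
k=4  "00000"  (len 5)
k=5  "0000"  (len 4)
k=6  "000"  (len 3)
k=7  "00"  (len 2)
k=8  "0"  (len 1)
k=9  (halted — word empty)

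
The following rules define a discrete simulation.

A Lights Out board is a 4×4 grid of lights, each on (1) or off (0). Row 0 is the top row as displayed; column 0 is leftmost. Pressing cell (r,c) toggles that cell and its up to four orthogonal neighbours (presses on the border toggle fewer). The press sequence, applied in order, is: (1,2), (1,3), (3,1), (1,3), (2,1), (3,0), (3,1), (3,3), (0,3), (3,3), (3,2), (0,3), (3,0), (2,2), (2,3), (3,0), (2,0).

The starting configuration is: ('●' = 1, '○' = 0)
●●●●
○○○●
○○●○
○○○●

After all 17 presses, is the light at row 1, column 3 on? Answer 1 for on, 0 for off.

1

[0] ●●●●
○○○●
○○●○
○○○●
[1] ●●○●
○●●○
○○○○
○○○●
[2] ●●○○
○●○●
○○○●
○○○●
[3] ●●○○
○●○●
○●○●
●●●●
[4] ●●○●
○●●○
○●○○
●●●●
[5] ●●○●
○○●○
●○●○
●○●●
[6] ●●○●
○○●○
○○●○
○●●●
[7] ●●○●
○○●○
○●●○
●○○●
[8] ●●○●
○○●○
○●●●
●○●○
[9] ●●●○
○○●●
○●●●
●○●○
[10] ●●●○
○○●●
○●●○
●○○●
[11] ●●●○
○○●●
○●○○
●●●○
[12] ●●○●
○○●○
○●○○
●●●○
[13] ●●○●
○○●○
●●○○
○○●○
[14] ●●○●
○○○○
●○●●
○○○○
[15] ●●○●
○○○●
●○○○
○○○●
[16] ●●○●
○○○●
○○○○
●●○●
[17] ●●○●
●○○●
●●○○
○●○●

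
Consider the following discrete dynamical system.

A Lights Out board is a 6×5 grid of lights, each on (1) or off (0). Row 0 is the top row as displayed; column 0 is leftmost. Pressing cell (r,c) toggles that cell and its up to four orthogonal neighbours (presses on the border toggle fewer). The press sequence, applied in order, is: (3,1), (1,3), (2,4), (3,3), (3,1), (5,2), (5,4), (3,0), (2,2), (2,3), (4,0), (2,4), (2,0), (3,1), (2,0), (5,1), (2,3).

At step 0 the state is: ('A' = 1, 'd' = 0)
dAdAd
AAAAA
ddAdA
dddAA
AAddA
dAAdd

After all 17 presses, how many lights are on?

15

gen 0: dAdAd
AAAAA
ddAdA
dddAA
AAddA
dAAdd
gen 1: dAdAd
AAAAA
dAAdA
AAAAA
AdddA
dAAdd
gen 2: dAddd
AAddd
dAAAA
AAAAA
AdddA
dAAdd
gen 3: dAddd
AAddA
dAAdd
AAAAd
AdddA
dAAdd
gen 4: dAddd
AAddA
dAAAd
AAddA
AddAA
dAAdd
gen 5: dAddd
AAddA
ddAAd
ddAdA
AAdAA
dAAdd
gen 6: dAddd
AAddA
ddAAd
ddAdA
AAAAA
dddAd
gen 7: dAddd
AAddA
ddAAd
ddAdA
AAAAd
ddddA
gen 8: dAddd
AAddA
AdAAd
AAAdA
dAAAd
ddddA
gen 9: dAddd
AAAdA
AAddd
AAddA
dAAAd
ddddA
gen 10: dAddd
AAAAA
AAAAA
AAdAA
dAAAd
ddddA
gen 11: dAddd
AAAAA
AAAAA
dAdAA
AdAAd
AdddA
gen 12: dAddd
AAAAd
AAAdd
dAdAd
AdAAd
AdddA
gen 13: dAddd
dAAAd
ddAdd
AAdAd
AdAAd
AdddA
gen 14: dAddd
dAAAd
dAAdd
ddAAd
AAAAd
AdddA
gen 15: dAddd
AAAAd
AdAdd
AdAAd
AAAAd
AdddA
gen 16: dAddd
AAAAd
AdAdd
AdAAd
AdAAd
dAAdA
gen 17: dAddd
AAAdd
AddAA
AdAdd
AdAAd
dAAdA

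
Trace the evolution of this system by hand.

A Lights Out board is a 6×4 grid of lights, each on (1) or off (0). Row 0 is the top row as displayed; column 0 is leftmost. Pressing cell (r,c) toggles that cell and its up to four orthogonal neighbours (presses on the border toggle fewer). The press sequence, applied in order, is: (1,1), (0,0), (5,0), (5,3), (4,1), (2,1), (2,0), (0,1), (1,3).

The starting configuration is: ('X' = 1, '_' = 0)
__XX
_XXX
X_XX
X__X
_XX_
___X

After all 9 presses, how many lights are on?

9

0) __XX
_XXX
X_XX
X__X
_XX_
___X
1) _XXX
X__X
XXXX
X__X
_XX_
___X
2) X_XX
___X
XXXX
X__X
_XX_
___X
3) X_XX
___X
XXXX
X__X
XXX_
XX_X
4) X_XX
___X
XXXX
X__X
XXXX
XXX_
5) X_XX
___X
XXXX
XX_X
___X
X_X_
6) X_XX
_X_X
___X
X__X
___X
X_X_
7) X_XX
XX_X
XX_X
___X
___X
X_X_
8) _X_X
X__X
XX_X
___X
___X
X_X_
9) _X__
X_X_
XX__
___X
___X
X_X_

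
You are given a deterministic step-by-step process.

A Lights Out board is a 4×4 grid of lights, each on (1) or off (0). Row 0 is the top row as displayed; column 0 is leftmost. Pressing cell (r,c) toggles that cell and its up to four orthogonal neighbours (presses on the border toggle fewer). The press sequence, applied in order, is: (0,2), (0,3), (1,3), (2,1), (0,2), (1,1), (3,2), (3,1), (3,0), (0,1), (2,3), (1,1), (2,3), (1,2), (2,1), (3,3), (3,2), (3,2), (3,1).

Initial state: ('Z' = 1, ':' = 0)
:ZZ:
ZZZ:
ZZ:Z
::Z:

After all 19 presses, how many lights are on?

9

gen 0: :ZZ:
ZZZ:
ZZ:Z
::Z:
gen 1: :::Z
ZZ::
ZZ:Z
::Z:
gen 2: ::Z:
ZZ:Z
ZZ:Z
::Z:
gen 3: ::ZZ
ZZZ:
ZZ::
::Z:
gen 4: ::ZZ
Z:Z:
::Z:
:ZZ:
gen 5: :Z::
Z:::
::Z:
:ZZ:
gen 6: ::::
:ZZ:
:ZZ:
:ZZ:
gen 7: ::::
:ZZ:
:Z::
:::Z
gen 8: ::::
:ZZ:
::::
ZZZZ
gen 9: ::::
:ZZ:
Z:::
::ZZ
gen 10: ZZZ:
::Z:
Z:::
::ZZ
gen 11: ZZZ:
::ZZ
Z:ZZ
::Z:
gen 12: Z:Z:
ZZ:Z
ZZZZ
::Z:
gen 13: Z:Z:
ZZ::
ZZ::
::ZZ
gen 14: Z:::
Z:ZZ
ZZZ:
::ZZ
gen 15: Z:::
ZZZZ
::::
:ZZZ
gen 16: Z:::
ZZZZ
:::Z
:Z::
gen 17: Z:::
ZZZZ
::ZZ
::ZZ
gen 18: Z:::
ZZZZ
:::Z
:Z::
gen 19: Z:::
ZZZZ
:Z:Z
Z:Z:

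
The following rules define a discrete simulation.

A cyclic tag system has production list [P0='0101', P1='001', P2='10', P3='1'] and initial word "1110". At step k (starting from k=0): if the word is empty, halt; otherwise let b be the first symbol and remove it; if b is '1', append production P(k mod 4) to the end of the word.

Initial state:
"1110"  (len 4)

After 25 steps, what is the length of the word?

k=0  "1110"  (len 4)
k=1  "1100101"  (len 7)
k=2  "100101001"  (len 9)
k=3  "0010100110"  (len 10)
k=4  "010100110"  (len 9)
k=5  "10100110"  (len 8)
k=6  "0100110001"  (len 10)
k=7  "100110001"  (len 9)
k=8  "001100011"  (len 9)
k=9  "01100011"  (len 8)
k=10  "1100011"  (len 7)
k=11  "10001110"  (len 8)
k=12  "00011101"  (len 8)
k=13  "0011101"  (len 7)
k=14  "011101"  (len 6)
k=15  "11101"  (len 5)
k=16  "11011"  (len 5)
k=17  "10110101"  (len 8)
k=18  "0110101001"  (len 10)
k=19  "110101001"  (len 9)
k=20  "101010011"  (len 9)
k=21  "010100110101"  (len 12)
k=22  "10100110101"  (len 11)
k=23  "010011010110"  (len 12)
k=24  "10011010110"  (len 11)
k=25  "00110101100101"  (len 14)

14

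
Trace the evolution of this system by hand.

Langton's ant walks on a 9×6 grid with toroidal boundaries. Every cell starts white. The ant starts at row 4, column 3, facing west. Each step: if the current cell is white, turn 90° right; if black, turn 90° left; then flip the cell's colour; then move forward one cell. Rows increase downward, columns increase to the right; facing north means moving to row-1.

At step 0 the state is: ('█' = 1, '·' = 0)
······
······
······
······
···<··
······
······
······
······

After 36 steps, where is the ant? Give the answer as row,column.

step 0: ······
······
······
······
···<··
······
······
······
······
step 1: ······
······
······
···^··
···█··
······
······
······
······
step 2: ······
······
······
···█>·
···█··
······
······
······
······
step 3: ······
······
······
···██·
···█v·
······
······
······
······
step 4: ······
······
······
···██·
···<█·
······
······
······
······
step 5: ······
······
······
···██·
····█·
···v··
······
······
······
step 6: ······
······
······
···██·
····█·
··<█··
······
······
······
step 7: ······
······
······
···██·
··^·█·
··██··
······
······
······
step 8: ······
······
······
···██·
··█>█·
··██··
······
······
······
step 9: ······
······
······
···██·
··███·
··█v··
······
······
······
step 10: ······
······
······
···██·
··███·
··█·>·
······
······
······
step 11: ······
······
······
···██·
··███·
··█·█·
····v·
······
······
step 12: ······
······
······
···██·
··███·
··█·█·
···<█·
······
······
step 13: ······
······
······
···██·
··███·
··█^█·
···██·
······
······
step 14: ······
······
······
···██·
··███·
··██>·
···██·
······
······
step 15: ······
······
······
···██·
··██^·
··██··
···██·
······
······
step 16: ······
······
······
···██·
··█<··
··██··
···██·
······
······
step 17: ······
······
······
···██·
··█···
··█v··
···██·
······
······
step 18: ······
······
······
···██·
··█···
··█·>·
···██·
······
······
step 19: ······
······
······
···██·
··█···
··█·█·
···█v·
······
······
step 20: ······
······
······
···██·
··█···
··█·█·
···█·>
······
······
step 21: ······
······
······
···██·
··█···
··█·█·
···█·█
·····v
······
step 22: ······
······
······
···██·
··█···
··█·█·
···█·█
····<█
······
step 23: ······
······
······
···██·
··█···
··█·█·
···█^█
····██
······
step 24: ······
······
······
···██·
··█···
··█·█·
···██>
····██
······
step 25: ······
······
······
···██·
··█···
··█·█^
···██·
····██
······
step 26: ······
······
······
···██·
··█···
>·█·██
···██·
····██
······
step 27: ······
······
······
···██·
··█···
█·█·██
v··██·
····██
······
step 28: ······
······
······
···██·
··█···
█·█·██
█··██<
····██
······
step 29: ······
······
······
···██·
··█···
█·█·█^
█··███
····██
······
step 30: ······
······
······
···██·
··█···
█·█·<·
█··███
····██
······
step 31: ······
······
······
···██·
··█···
█·█···
█··█v█
····██
······
step 32: ······
······
······
···██·
··█···
█·█···
█··█·>
····██
······
step 33: ······
······
······
···██·
··█···
█·█··^
█··█··
····██
······
step 34: ······
······
······
···██·
··█···
>·█··█
█··█··
····██
······
step 35: ······
······
······
···██·
^·█···
··█··█
█··█··
····██
······
step 36: ······
······
······
···██·
█>█···
··█··█
█··█··
····██
······

4,1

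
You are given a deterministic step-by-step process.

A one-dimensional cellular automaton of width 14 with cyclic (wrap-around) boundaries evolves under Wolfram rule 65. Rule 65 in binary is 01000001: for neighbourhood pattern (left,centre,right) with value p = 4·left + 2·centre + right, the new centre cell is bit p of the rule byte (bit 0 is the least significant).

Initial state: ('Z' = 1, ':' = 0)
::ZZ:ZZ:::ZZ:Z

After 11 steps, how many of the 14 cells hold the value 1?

k=0  ::ZZ:ZZ:::ZZ:Z
k=1  :::Z::Z:Z::Z::
k=2  ZZ:::::::::::Z
k=3  :Z:ZZZZZZZZZ::
k=4  :::::::::::Z:Z
k=5  :ZZZZZZZZZ::::
k=6  :::::::::Z:ZZZ
k=7  :ZZZZZZZ:::::Z
k=8  :::::::Z:ZZZ::
k=9  ZZZZZZ:::::Z:Z
k=10  :::::Z:ZZZ::::
k=11  ZZZZ:::::Z:ZZZ

8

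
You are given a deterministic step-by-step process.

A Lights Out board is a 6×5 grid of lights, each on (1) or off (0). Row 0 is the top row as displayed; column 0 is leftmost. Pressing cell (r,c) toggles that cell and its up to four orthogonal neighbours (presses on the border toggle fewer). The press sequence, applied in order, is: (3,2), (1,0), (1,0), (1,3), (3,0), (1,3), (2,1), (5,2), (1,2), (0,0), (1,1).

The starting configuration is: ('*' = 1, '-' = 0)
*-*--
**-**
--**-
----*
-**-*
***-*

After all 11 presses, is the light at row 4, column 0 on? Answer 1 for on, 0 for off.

[0] *-*--
**-**
--**-
----*
-**-*
***-*
[1] *-*--
**-**
---*-
-****
-*--*
***-*
[2] --*--
---**
*--*-
-****
-*--*
***-*
[3] *-*--
**-**
---*-
-****
-*--*
***-*
[4] *-**-
***--
-----
-****
-*--*
***-*
[5] *-**-
***--
*----
*-***
**--*
***-*
[6] *-*--
**-**
*--*-
*-***
**--*
***-*
[7] *-*--
*--**
-***-
*****
**--*
***-*
[8] *-*--
*--**
-***-
*****
***-*
*--**
[9] *----
***-*
-*-*-
*****
***-*
*--**
[10] -*---
-**-*
-*-*-
*****
***-*
*--**
[11] -----
*---*
---*-
*****
***-*
*--**

1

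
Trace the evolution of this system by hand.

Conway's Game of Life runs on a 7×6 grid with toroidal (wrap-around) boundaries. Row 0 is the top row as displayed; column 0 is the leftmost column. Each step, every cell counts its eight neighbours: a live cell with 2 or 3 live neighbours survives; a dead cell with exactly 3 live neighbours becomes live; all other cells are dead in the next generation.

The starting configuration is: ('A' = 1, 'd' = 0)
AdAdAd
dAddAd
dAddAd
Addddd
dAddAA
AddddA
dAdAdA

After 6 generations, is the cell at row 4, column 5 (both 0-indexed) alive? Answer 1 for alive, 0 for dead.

t=0: AdAdAd
dAddAd
dAddAd
Addddd
dAddAA
AddddA
dAdAdA
t=1: AdAdAd
AAAdAd
AAdddA
AAddAd
dAddAd
dAAddd
dAAAdd
t=2: AdddAd
ddAdAd
dddAAd
ddAdAd
dddAdA
Addddd
Addddd
t=3: dAdAdd
ddddAd
ddAdAA
ddAddA
dddAAA
AddddA
AAdddd
t=4: AAAddd
ddAdAA
ddddAA
AdAddd
dddAdd
dAdddd
dAAddA
t=5: ddddAd
ddAdAd
AAddAd
dddAAA
dAAddd
AAdddd
dddddd
t=6: dddAdd
dAddAd
AAAddd
dddAAA
dAAAAA
AAAddd
dddddd

1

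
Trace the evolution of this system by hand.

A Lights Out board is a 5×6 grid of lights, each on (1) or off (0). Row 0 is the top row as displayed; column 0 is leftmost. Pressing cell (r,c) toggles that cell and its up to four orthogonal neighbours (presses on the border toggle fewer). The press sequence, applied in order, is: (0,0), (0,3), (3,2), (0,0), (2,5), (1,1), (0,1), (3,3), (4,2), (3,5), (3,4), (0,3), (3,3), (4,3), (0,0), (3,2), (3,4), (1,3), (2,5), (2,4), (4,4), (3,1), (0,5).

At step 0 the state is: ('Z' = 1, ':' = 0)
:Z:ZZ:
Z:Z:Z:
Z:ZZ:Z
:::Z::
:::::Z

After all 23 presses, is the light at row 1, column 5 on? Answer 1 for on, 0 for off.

1

k=0  :Z:ZZ:
Z:Z:Z:
Z:ZZ:Z
:::Z::
:::::Z
k=1  Z::ZZ:
::Z:Z:
Z:ZZ:Z
:::Z::
:::::Z
k=2  Z:Z:::
::ZZZ:
Z:ZZ:Z
:::Z::
:::::Z
k=3  Z:Z:::
::ZZZ:
Z::Z:Z
:ZZ:::
::Z::Z
k=4  :ZZ:::
Z:ZZZ:
Z::Z:Z
:ZZ:::
::Z::Z
k=5  :ZZ:::
Z:ZZZZ
Z::ZZ:
:ZZ::Z
::Z::Z
k=6  ::Z:::
:Z:ZZZ
ZZ:ZZ:
:ZZ::Z
::Z::Z
k=7  ZZ::::
:::ZZZ
ZZ:ZZ:
:ZZ::Z
::Z::Z
k=8  ZZ::::
:::ZZZ
ZZ::Z:
:Z:ZZZ
::ZZ:Z
k=9  ZZ::::
:::ZZZ
ZZ::Z:
:ZZZZZ
:Z:::Z
k=10  ZZ::::
:::ZZZ
ZZ::ZZ
:ZZZ::
:Z::::
k=11  ZZ::::
:::ZZZ
ZZ:::Z
:ZZ:ZZ
:Z::Z:
k=12  ZZZZZ:
::::ZZ
ZZ:::Z
:ZZ:ZZ
:Z::Z:
k=13  ZZZZZ:
::::ZZ
ZZ:Z:Z
:Z:Z:Z
:Z:ZZ:
k=14  ZZZZZ:
::::ZZ
ZZ:Z:Z
:Z:::Z
:ZZ:::
k=15  ::ZZZ:
Z:::ZZ
ZZ:Z:Z
:Z:::Z
:ZZ:::
k=16  ::ZZZ:
Z:::ZZ
ZZZZ:Z
::ZZ:Z
:Z::::
k=17  ::ZZZ:
Z:::ZZ
ZZZZZZ
::Z:Z:
:Z::Z:
k=18  ::Z:Z:
Z:ZZ:Z
ZZZ:ZZ
::Z:Z:
:Z::Z:
k=19  ::Z:Z:
Z:ZZ::
ZZZ:::
::Z:ZZ
:Z::Z:
k=20  ::Z:Z:
Z:ZZZ:
ZZZZZZ
::Z::Z
:Z::Z:
k=21  ::Z:Z:
Z:ZZZ:
ZZZZZZ
::Z:ZZ
:Z:Z:Z
k=22  ::Z:Z:
Z:ZZZ:
Z:ZZZZ
ZZ::ZZ
:::Z:Z
k=23  ::Z::Z
Z:ZZZZ
Z:ZZZZ
ZZ::ZZ
:::Z:Z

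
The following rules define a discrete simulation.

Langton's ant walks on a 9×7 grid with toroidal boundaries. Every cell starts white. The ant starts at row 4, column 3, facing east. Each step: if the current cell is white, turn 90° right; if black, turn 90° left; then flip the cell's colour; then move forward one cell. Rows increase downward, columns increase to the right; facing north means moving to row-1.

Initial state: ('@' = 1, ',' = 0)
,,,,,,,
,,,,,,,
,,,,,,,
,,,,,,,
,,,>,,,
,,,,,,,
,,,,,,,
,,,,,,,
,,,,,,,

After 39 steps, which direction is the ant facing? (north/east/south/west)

south

[0] ,,,,,,,
,,,,,,,
,,,,,,,
,,,,,,,
,,,>,,,
,,,,,,,
,,,,,,,
,,,,,,,
,,,,,,,
[1] ,,,,,,,
,,,,,,,
,,,,,,,
,,,,,,,
,,,@,,,
,,,v,,,
,,,,,,,
,,,,,,,
,,,,,,,
[2] ,,,,,,,
,,,,,,,
,,,,,,,
,,,,,,,
,,,@,,,
,,<@,,,
,,,,,,,
,,,,,,,
,,,,,,,
[3] ,,,,,,,
,,,,,,,
,,,,,,,
,,,,,,,
,,^@,,,
,,@@,,,
,,,,,,,
,,,,,,,
,,,,,,,
[4] ,,,,,,,
,,,,,,,
,,,,,,,
,,,,,,,
,,@>,,,
,,@@,,,
,,,,,,,
,,,,,,,
,,,,,,,
[5] ,,,,,,,
,,,,,,,
,,,,,,,
,,,^,,,
,,@,,,,
,,@@,,,
,,,,,,,
,,,,,,,
,,,,,,,
[6] ,,,,,,,
,,,,,,,
,,,,,,,
,,,@>,,
,,@,,,,
,,@@,,,
,,,,,,,
,,,,,,,
,,,,,,,
[7] ,,,,,,,
,,,,,,,
,,,,,,,
,,,@@,,
,,@,v,,
,,@@,,,
,,,,,,,
,,,,,,,
,,,,,,,
[8] ,,,,,,,
,,,,,,,
,,,,,,,
,,,@@,,
,,@<@,,
,,@@,,,
,,,,,,,
,,,,,,,
,,,,,,,
[9] ,,,,,,,
,,,,,,,
,,,,,,,
,,,^@,,
,,@@@,,
,,@@,,,
,,,,,,,
,,,,,,,
,,,,,,,
[10] ,,,,,,,
,,,,,,,
,,,,,,,
,,<,@,,
,,@@@,,
,,@@,,,
,,,,,,,
,,,,,,,
,,,,,,,
[11] ,,,,,,,
,,,,,,,
,,^,,,,
,,@,@,,
,,@@@,,
,,@@,,,
,,,,,,,
,,,,,,,
,,,,,,,
[12] ,,,,,,,
,,,,,,,
,,@>,,,
,,@,@,,
,,@@@,,
,,@@,,,
,,,,,,,
,,,,,,,
,,,,,,,
[13] ,,,,,,,
,,,,,,,
,,@@,,,
,,@v@,,
,,@@@,,
,,@@,,,
,,,,,,,
,,,,,,,
,,,,,,,
[14] ,,,,,,,
,,,,,,,
,,@@,,,
,,<@@,,
,,@@@,,
,,@@,,,
,,,,,,,
,,,,,,,
,,,,,,,
[15] ,,,,,,,
,,,,,,,
,,@@,,,
,,,@@,,
,,v@@,,
,,@@,,,
,,,,,,,
,,,,,,,
,,,,,,,
[16] ,,,,,,,
,,,,,,,
,,@@,,,
,,,@@,,
,,,>@,,
,,@@,,,
,,,,,,,
,,,,,,,
,,,,,,,
[17] ,,,,,,,
,,,,,,,
,,@@,,,
,,,^@,,
,,,,@,,
,,@@,,,
,,,,,,,
,,,,,,,
,,,,,,,
[18] ,,,,,,,
,,,,,,,
,,@@,,,
,,<,@,,
,,,,@,,
,,@@,,,
,,,,,,,
,,,,,,,
,,,,,,,
[19] ,,,,,,,
,,,,,,,
,,^@,,,
,,@,@,,
,,,,@,,
,,@@,,,
,,,,,,,
,,,,,,,
,,,,,,,
[20] ,,,,,,,
,,,,,,,
,<,@,,,
,,@,@,,
,,,,@,,
,,@@,,,
,,,,,,,
,,,,,,,
,,,,,,,
[21] ,,,,,,,
,^,,,,,
,@,@,,,
,,@,@,,
,,,,@,,
,,@@,,,
,,,,,,,
,,,,,,,
,,,,,,,
[22] ,,,,,,,
,@>,,,,
,@,@,,,
,,@,@,,
,,,,@,,
,,@@,,,
,,,,,,,
,,,,,,,
,,,,,,,
[23] ,,,,,,,
,@@,,,,
,@v@,,,
,,@,@,,
,,,,@,,
,,@@,,,
,,,,,,,
,,,,,,,
,,,,,,,
[24] ,,,,,,,
,@@,,,,
,<@@,,,
,,@,@,,
,,,,@,,
,,@@,,,
,,,,,,,
,,,,,,,
,,,,,,,
[25] ,,,,,,,
,@@,,,,
,,@@,,,
,v@,@,,
,,,,@,,
,,@@,,,
,,,,,,,
,,,,,,,
,,,,,,,
[26] ,,,,,,,
,@@,,,,
,,@@,,,
<@@,@,,
,,,,@,,
,,@@,,,
,,,,,,,
,,,,,,,
,,,,,,,
[27] ,,,,,,,
,@@,,,,
^,@@,,,
@@@,@,,
,,,,@,,
,,@@,,,
,,,,,,,
,,,,,,,
,,,,,,,
[28] ,,,,,,,
,@@,,,,
@>@@,,,
@@@,@,,
,,,,@,,
,,@@,,,
,,,,,,,
,,,,,,,
,,,,,,,
[29] ,,,,,,,
,@@,,,,
@@@@,,,
@v@,@,,
,,,,@,,
,,@@,,,
,,,,,,,
,,,,,,,
,,,,,,,
[30] ,,,,,,,
,@@,,,,
@@@@,,,
@,>,@,,
,,,,@,,
,,@@,,,
,,,,,,,
,,,,,,,
,,,,,,,
[31] ,,,,,,,
,@@,,,,
@@^@,,,
@,,,@,,
,,,,@,,
,,@@,,,
,,,,,,,
,,,,,,,
,,,,,,,
[32] ,,,,,,,
,@@,,,,
@<,@,,,
@,,,@,,
,,,,@,,
,,@@,,,
,,,,,,,
,,,,,,,
,,,,,,,
[33] ,,,,,,,
,@@,,,,
@,,@,,,
@v,,@,,
,,,,@,,
,,@@,,,
,,,,,,,
,,,,,,,
,,,,,,,
[34] ,,,,,,,
,@@,,,,
@,,@,,,
<@,,@,,
,,,,@,,
,,@@,,,
,,,,,,,
,,,,,,,
,,,,,,,
[35] ,,,,,,,
,@@,,,,
@,,@,,,
,@,,@,,
v,,,@,,
,,@@,,,
,,,,,,,
,,,,,,,
,,,,,,,
[36] ,,,,,,,
,@@,,,,
@,,@,,,
,@,,@,,
@,,,@,<
,,@@,,,
,,,,,,,
,,,,,,,
,,,,,,,
[37] ,,,,,,,
,@@,,,,
@,,@,,,
,@,,@,^
@,,,@,@
,,@@,,,
,,,,,,,
,,,,,,,
,,,,,,,
[38] ,,,,,,,
,@@,,,,
@,,@,,,
>@,,@,@
@,,,@,@
,,@@,,,
,,,,,,,
,,,,,,,
,,,,,,,
[39] ,,,,,,,
,@@,,,,
@,,@,,,
@@,,@,@
v,,,@,@
,,@@,,,
,,,,,,,
,,,,,,,
,,,,,,,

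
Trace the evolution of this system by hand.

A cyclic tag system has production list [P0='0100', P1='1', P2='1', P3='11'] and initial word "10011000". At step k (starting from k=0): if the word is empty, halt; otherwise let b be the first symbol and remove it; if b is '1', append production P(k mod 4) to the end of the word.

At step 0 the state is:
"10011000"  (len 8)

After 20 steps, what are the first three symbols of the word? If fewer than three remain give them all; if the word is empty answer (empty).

100

t=0: "10011000"  (len 8)
t=1: "00110000100"  (len 11)
t=2: "0110000100"  (len 10)
t=3: "110000100"  (len 9)
t=4: "1000010011"  (len 10)
t=5: "0000100110100"  (len 13)
t=6: "000100110100"  (len 12)
t=7: "00100110100"  (len 11)
t=8: "0100110100"  (len 10)
t=9: "100110100"  (len 9)
t=10: "001101001"  (len 9)
t=11: "01101001"  (len 8)
t=12: "1101001"  (len 7)
t=13: "1010010100"  (len 10)
t=14: "0100101001"  (len 10)
t=15: "100101001"  (len 9)
t=16: "0010100111"  (len 10)
t=17: "010100111"  (len 9)
t=18: "10100111"  (len 8)
t=19: "01001111"  (len 8)
t=20: "1001111"  (len 7)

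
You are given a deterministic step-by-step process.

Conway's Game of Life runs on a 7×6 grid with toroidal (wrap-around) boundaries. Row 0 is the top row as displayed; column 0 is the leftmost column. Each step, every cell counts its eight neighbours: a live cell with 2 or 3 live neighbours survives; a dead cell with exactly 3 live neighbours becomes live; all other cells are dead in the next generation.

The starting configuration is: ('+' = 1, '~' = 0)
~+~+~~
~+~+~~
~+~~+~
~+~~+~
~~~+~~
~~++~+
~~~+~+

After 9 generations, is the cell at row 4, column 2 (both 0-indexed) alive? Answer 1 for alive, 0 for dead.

[0] ~+~+~~
~+~+~~
~+~~+~
~+~~+~
~~~+~~
~~++~+
~~~+~+
[1] +~~+~~
++~++~
++~++~
~~+++~
~~~+~~
~~++~~
+~~+~~
[2] +~~+~~
~~~~~~
+~~~~~
~+~~~+
~~~~~~
~~+++~
~+~++~
[3] ~~+++~
~~~~~~
+~~~~~
+~~~~~
~~+++~
~~+~+~
~+~~~+
[4] ~~+++~
~~~+~~
~~~~~~
~+~+~+
~++~++
~++~++
~+~~~+
[5] ~~+++~
~~+++~
~~+~+~
~+~+~+
~~~~~~
~~~~~~
~+~~~+
[6] ~+~~~+
~+~~~+
~+~~~+
~~+++~
~~~~~~
~~~~~~
~~+++~
[7] ~+~+~+
~++~++
~+~+~+
~~+++~
~~~+~~
~~~+~~
~~+++~
[8] ~+~~~+
~+~~~+
~+~~~+
~~~~~~
~~~~~~
~~~~~~
~~~~~~
[9] ~~~~~~
~++~++
~~~~~~
~~~~~~
~~~~~~
~~~~~~
~~~~~~

0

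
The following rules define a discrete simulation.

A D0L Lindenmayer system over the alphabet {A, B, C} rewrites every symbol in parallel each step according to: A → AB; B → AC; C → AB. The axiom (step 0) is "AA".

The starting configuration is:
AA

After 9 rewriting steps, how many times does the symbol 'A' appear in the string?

512

gen 0: AA
gen 1: ABAB
gen 2: ABACABAC
gen 3: ABACABABABACABAB
gen 4: ABACABABABACABACABACABABABACABAC
gen 5: ABACABABABACABACABACABABABACABABABACABABABACABACABACABABABACABAB
gen 6: ABACABABABACABACABACABABABACABABABACABABABACABACABACABABAB…ABABACABACABACABABABACABABABACABABABACABACABACABABABACABAC  (len 128)
gen 7: ABACABABABACABACABACABABABACABABABACABABABACABACABACABABAB…ABABACABACABACABABABACABABABACABABABACABACABACABABABACABAB  (len 256)
gen 8: ABACABABABACABACABACABABABACABABABACABABABACABACABACABABAB…ABABACABACABACABABABACABABABACABABABACABACABACABABABACABAC  (len 512)
gen 9: ABACABABABACABACABACABABABACABABABACABABABACABACABACABABAB…ABABACABACABACABABABACABABABACABABABACABACABACABABABACABAB  (len 1024)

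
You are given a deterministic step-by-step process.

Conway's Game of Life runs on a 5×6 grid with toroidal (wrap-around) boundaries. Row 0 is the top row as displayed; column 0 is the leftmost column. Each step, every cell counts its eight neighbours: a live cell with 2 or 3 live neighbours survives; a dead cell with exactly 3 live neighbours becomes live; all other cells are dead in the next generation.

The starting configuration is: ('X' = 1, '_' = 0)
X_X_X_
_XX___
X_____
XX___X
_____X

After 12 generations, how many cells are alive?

18

step 0: X_X_X_
_XX___
X_____
XX___X
_____X
step 1: X_XX_X
X_XX_X
__X__X
_X___X
____X_
step 2: X_X___
______
__XX_X
X___XX
_XXXX_
step 3: __X___
_XXX__
X__X_X
X_____
__X_X_
step 4: ______
XX_XX_
X__XXX
XX_XX_
_X_X__
step 5: XX_XX_
XXXX__
______
_X____
XX_XX_
step 6: ______
X__XXX
X_____
XXX___
___XX_
step 7: ______
X___XX
__XXX_
XXXX_X
_XXX__
step 8: XXXXXX
____XX
______
X____X
___XX_
step 9: XXX___
_XX___
X___X_
____XX
______
step 10: X_X___
__XX_X
XX_XX_
____XX
XX___X
step 11: __XXX_
_____X
XX____
__XX__
_X__X_
step 12: __XXXX
XXXXXX
XXX___
X_XX__
_X__X_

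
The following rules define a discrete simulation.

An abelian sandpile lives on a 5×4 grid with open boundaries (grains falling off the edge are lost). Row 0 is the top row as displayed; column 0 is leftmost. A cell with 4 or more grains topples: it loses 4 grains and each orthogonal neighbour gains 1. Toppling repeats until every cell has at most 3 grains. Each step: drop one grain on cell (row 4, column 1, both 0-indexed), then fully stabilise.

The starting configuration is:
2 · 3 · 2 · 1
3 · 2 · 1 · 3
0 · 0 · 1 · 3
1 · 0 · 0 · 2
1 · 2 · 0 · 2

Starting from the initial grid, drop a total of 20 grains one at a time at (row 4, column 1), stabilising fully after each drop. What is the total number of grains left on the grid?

t=0: 2 · 3 · 2 · 1
3 · 2 · 1 · 3
0 · 0 · 1 · 3
1 · 0 · 0 · 2
1 · 2 · 0 · 2
t=1: 2 · 3 · 2 · 1
3 · 2 · 1 · 3
0 · 0 · 1 · 3
1 · 0 · 0 · 2
1 · 3 · 0 · 2
t=2: 2 · 3 · 2 · 1
3 · 2 · 1 · 3
0 · 0 · 1 · 3
1 · 1 · 0 · 2
2 · 0 · 1 · 2
t=3: 2 · 3 · 2 · 1
3 · 2 · 1 · 3
0 · 0 · 1 · 3
1 · 1 · 0 · 2
2 · 1 · 1 · 2
t=4: 2 · 3 · 2 · 1
3 · 2 · 1 · 3
0 · 0 · 1 · 3
1 · 1 · 0 · 2
2 · 2 · 1 · 2
t=5: 2 · 3 · 2 · 1
3 · 2 · 1 · 3
0 · 0 · 1 · 3
1 · 1 · 0 · 2
2 · 3 · 1 · 2
t=6: 2 · 3 · 2 · 1
3 · 2 · 1 · 3
0 · 0 · 1 · 3
1 · 2 · 0 · 2
3 · 0 · 2 · 2
t=7: 2 · 3 · 2 · 1
3 · 2 · 1 · 3
0 · 0 · 1 · 3
1 · 2 · 0 · 2
3 · 1 · 2 · 2
t=8: 2 · 3 · 2 · 1
3 · 2 · 1 · 3
0 · 0 · 1 · 3
1 · 2 · 0 · 2
3 · 2 · 2 · 2
t=9: 2 · 3 · 2 · 1
3 · 2 · 1 · 3
0 · 0 · 1 · 3
1 · 2 · 0 · 2
3 · 3 · 2 · 2
t=10: 2 · 3 · 2 · 1
3 · 2 · 1 · 3
0 · 0 · 1 · 3
2 · 3 · 0 · 2
0 · 1 · 3 · 2
t=11: 2 · 3 · 2 · 1
3 · 2 · 1 · 3
0 · 0 · 1 · 3
2 · 3 · 0 · 2
0 · 2 · 3 · 2
t=12: 2 · 3 · 2 · 1
3 · 2 · 1 · 3
0 · 0 · 1 · 3
2 · 3 · 0 · 2
0 · 3 · 3 · 2
t=13: 2 · 3 · 2 · 1
3 · 2 · 1 · 3
0 · 1 · 1 · 3
3 · 0 · 2 · 2
1 · 2 · 0 · 3
t=14: 2 · 3 · 2 · 1
3 · 2 · 1 · 3
0 · 1 · 1 · 3
3 · 0 · 2 · 2
1 · 3 · 0 · 3
t=15: 2 · 3 · 2 · 1
3 · 2 · 1 · 3
0 · 1 · 1 · 3
3 · 1 · 2 · 2
2 · 0 · 1 · 3
t=16: 2 · 3 · 2 · 1
3 · 2 · 1 · 3
0 · 1 · 1 · 3
3 · 1 · 2 · 2
2 · 1 · 1 · 3
t=17: 2 · 3 · 2 · 1
3 · 2 · 1 · 3
0 · 1 · 1 · 3
3 · 1 · 2 · 2
2 · 2 · 1 · 3
t=18: 2 · 3 · 2 · 1
3 · 2 · 1 · 3
0 · 1 · 1 · 3
3 · 1 · 2 · 2
2 · 3 · 1 · 3
t=19: 2 · 3 · 2 · 1
3 · 2 · 1 · 3
0 · 1 · 1 · 3
3 · 2 · 2 · 2
3 · 0 · 2 · 3
t=20: 2 · 3 · 2 · 1
3 · 2 · 1 · 3
0 · 1 · 1 · 3
3 · 2 · 2 · 2
3 · 1 · 2 · 3

40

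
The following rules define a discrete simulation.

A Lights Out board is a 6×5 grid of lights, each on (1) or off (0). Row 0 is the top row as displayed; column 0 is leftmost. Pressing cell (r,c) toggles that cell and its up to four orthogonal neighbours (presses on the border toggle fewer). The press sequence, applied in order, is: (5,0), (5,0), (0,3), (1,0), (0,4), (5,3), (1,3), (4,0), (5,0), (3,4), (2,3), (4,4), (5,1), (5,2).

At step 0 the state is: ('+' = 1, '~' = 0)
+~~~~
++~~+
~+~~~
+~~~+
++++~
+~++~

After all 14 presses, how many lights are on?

0) +~~~~
++~~+
~+~~~
+~~~+
++++~
+~++~
1) +~~~~
++~~+
~+~~~
+~~~+
~+++~
~+++~
2) +~~~~
++~~+
~+~~~
+~~~+
++++~
+~++~
3) +~+++
++~++
~+~~~
+~~~+
++++~
+~++~
4) ~~+++
~~~++
++~~~
+~~~+
++++~
+~++~
5) ~~+~~
~~~+~
++~~~
+~~~+
++++~
+~++~
6) ~~+~~
~~~+~
++~~~
+~~~+
+++~~
+~~~+
7) ~~++~
~~+~+
++~+~
+~~~+
+++~~
+~~~+
8) ~~++~
~~+~+
++~+~
~~~~+
~~+~~
~~~~+
9) ~~++~
~~+~+
++~+~
~~~~+
+~+~~
++~~+
10) ~~++~
~~+~+
++~++
~~~+~
+~+~+
++~~+
11) ~~++~
~~+++
+++~~
~~~~~
+~+~+
++~~+
12) ~~++~
~~+++
+++~~
~~~~+
+~++~
++~~~
13) ~~++~
~~+++
+++~~
~~~~+
++++~
~~+~~
14) ~~++~
~~+++
+++~~
~~~~+
++~+~
~+~+~

14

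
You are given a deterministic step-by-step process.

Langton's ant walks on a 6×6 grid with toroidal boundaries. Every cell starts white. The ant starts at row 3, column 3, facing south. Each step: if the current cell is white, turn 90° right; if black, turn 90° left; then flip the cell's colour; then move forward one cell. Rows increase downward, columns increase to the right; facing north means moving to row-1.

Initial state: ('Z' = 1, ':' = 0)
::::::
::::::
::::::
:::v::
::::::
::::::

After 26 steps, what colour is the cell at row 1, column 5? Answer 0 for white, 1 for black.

0

step 0: ::::::
::::::
::::::
:::v::
::::::
::::::
step 1: ::::::
::::::
::::::
::<Z::
::::::
::::::
step 2: ::::::
::::::
::^:::
::ZZ::
::::::
::::::
step 3: ::::::
::::::
::Z>::
::ZZ::
::::::
::::::
step 4: ::::::
::::::
::ZZ::
::Zv::
::::::
::::::
step 5: ::::::
::::::
::ZZ::
::Z:>:
::::::
::::::
step 6: ::::::
::::::
::ZZ::
::Z:Z:
::::v:
::::::
step 7: ::::::
::::::
::ZZ::
::Z:Z:
:::<Z:
::::::
step 8: ::::::
::::::
::ZZ::
::Z^Z:
:::ZZ:
::::::
step 9: ::::::
::::::
::ZZ::
::ZZ>:
:::ZZ:
::::::
step 10: ::::::
::::::
::ZZ^:
::ZZ::
:::ZZ:
::::::
step 11: ::::::
::::::
::ZZZ>
::ZZ::
:::ZZ:
::::::
step 12: ::::::
::::::
::ZZZZ
::ZZ:v
:::ZZ:
::::::
step 13: ::::::
::::::
::ZZZZ
::ZZ<Z
:::ZZ:
::::::
step 14: ::::::
::::::
::ZZ^Z
::ZZZZ
:::ZZ:
::::::
step 15: ::::::
::::::
::Z<:Z
::ZZZZ
:::ZZ:
::::::
step 16: ::::::
::::::
::Z::Z
::ZvZZ
:::ZZ:
::::::
step 17: ::::::
::::::
::Z::Z
::Z:>Z
:::ZZ:
::::::
step 18: ::::::
::::::
::Z:^Z
::Z::Z
:::ZZ:
::::::
step 19: ::::::
::::::
::Z:Z>
::Z::Z
:::ZZ:
::::::
step 20: ::::::
:::::^
::Z:Z:
::Z::Z
:::ZZ:
::::::
step 21: ::::::
>::::Z
::Z:Z:
::Z::Z
:::ZZ:
::::::
step 22: ::::::
Z::::Z
v:Z:Z:
::Z::Z
:::ZZ:
::::::
step 23: ::::::
Z::::Z
Z:Z:Z<
::Z::Z
:::ZZ:
::::::
step 24: ::::::
Z::::^
Z:Z:ZZ
::Z::Z
:::ZZ:
::::::
step 25: ::::::
Z:::<:
Z:Z:ZZ
::Z::Z
:::ZZ:
::::::
step 26: ::::^:
Z:::Z:
Z:Z:ZZ
::Z::Z
:::ZZ:
::::::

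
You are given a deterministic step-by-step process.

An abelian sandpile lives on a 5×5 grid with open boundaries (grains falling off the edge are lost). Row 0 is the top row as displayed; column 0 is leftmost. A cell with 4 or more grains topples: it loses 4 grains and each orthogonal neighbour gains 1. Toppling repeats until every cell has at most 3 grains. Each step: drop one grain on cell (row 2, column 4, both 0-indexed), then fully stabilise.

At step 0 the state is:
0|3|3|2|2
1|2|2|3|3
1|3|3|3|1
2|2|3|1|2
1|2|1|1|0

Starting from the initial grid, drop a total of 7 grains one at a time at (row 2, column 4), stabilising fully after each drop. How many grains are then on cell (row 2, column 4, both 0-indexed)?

1

[0] 0|3|3|2|2
1|2|2|3|3
1|3|3|3|1
2|2|3|1|2
1|2|1|1|0
[1] 0|3|3|2|2
1|2|2|3|3
1|3|3|3|2
2|2|3|1|2
1|2|1|1|0
[2] 0|3|3|2|2
1|2|2|3|3
1|3|3|3|3
2|2|3|1|2
1|2|1|1|0
[3] 1|1|2|1|0
2|1|2|3|2
2|2|3|2|2
3|0|1|3|3
1|3|2|1|0
[4] 1|1|2|1|0
2|1|2|3|2
2|2|3|2|3
3|0|1|3|3
1|3|2|1|0
[5] 1|1|3|2|1
2|2|0|2|0
2|3|1|2|3
3|0|3|1|1
1|3|2|2|1
[6] 1|1|3|2|1
2|2|0|2|1
2|3|1|3|0
3|0|3|1|2
1|3|2|2|1
[7] 1|1|3|2|1
2|2|0|2|1
2|3|1|3|1
3|0|3|1|2
1|3|2|2|1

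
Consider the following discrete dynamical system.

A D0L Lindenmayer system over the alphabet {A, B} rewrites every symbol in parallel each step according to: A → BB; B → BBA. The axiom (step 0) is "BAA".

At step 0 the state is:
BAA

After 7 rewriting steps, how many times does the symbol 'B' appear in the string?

0) BAA
1) BBABBBB
2) BBABBABBBBABBABBABBA
3) BBABBABBBBABBABBBBABBABBABBABBBBABBABBBBABBABBBBABBABB
4) BBABBABBBBABBABBBBABBABBABBABBBBABBABBBBABBABBABBABBBBABBA…BBABBABBBBABBABBABBABBBBABBABBBBABBABBABBABBBBABBABBBBABBA  (len 148)
5) BBABBABBBBABBABBBBABBABBABBABBBBABBABBBBABBABBABBABBBBABBA…ABBABBBBABBABBBBABBABBABBABBBBABBABBBBABBABBABBABBBBABBABB  (len 404)
6) BBABBABBBBABBABBBBABBABBABBABBBBABBABBBBABBABBABBABBBBABBA…ABBABBBBABBABBBBABBABBBBABBABBBBABBABBABBABBBBABBABBBBABBA  (len 1104)
7) BBABBABBBBABBABBBBABBABBABBABBBBABBABBBBABBABBABBABBBBABBA…ABBABBBBABBABBBBABBABBABBABBBBABBABBBBABBABBABBABBBBABBABB  (len 3016)

2208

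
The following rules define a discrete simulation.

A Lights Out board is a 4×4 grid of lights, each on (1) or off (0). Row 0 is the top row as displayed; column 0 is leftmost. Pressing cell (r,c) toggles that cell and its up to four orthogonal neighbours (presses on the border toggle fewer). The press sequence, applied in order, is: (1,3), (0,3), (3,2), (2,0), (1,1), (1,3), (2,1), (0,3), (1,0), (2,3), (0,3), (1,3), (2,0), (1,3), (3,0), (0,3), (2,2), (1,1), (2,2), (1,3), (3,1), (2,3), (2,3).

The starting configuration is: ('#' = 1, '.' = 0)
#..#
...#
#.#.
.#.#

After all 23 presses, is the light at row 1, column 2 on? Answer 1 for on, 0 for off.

[0] #..#
...#
#.#.
.#.#
[1] #...
..#.
#.##
.#.#
[2] #.##
..##
#.##
.#.#
[3] #.##
..##
#..#
..#.
[4] #.##
#.##
.#.#
#.#.
[5] ####
.#.#
...#
#.#.
[6] ###.
.##.
....
#.#.
[7] ###.
..#.
###.
###.
[8] ##.#
..##
###.
###.
[9] .#.#
####
.##.
###.
[10] .#.#
###.
.#.#
####
[11] .##.
####
.#.#
####
[12] .###
##..
.#..
####
[13] .###
.#..
#...
.###
[14] .##.
.###
#..#
.###
[15] .##.
.###
...#
#.##
[16] .#.#
.##.
...#
#.##
[17] .#.#
.#..
.##.
#..#
[18] ...#
#.#.
..#.
#..#
[19] ...#
#...
.#.#
#.##
[20] ....
#.##
.#..
#.##
[21] ....
#.##
....
.#.#
[22] ....
#.#.
..##
.#..
[23] ....
#.##
....
.#.#

1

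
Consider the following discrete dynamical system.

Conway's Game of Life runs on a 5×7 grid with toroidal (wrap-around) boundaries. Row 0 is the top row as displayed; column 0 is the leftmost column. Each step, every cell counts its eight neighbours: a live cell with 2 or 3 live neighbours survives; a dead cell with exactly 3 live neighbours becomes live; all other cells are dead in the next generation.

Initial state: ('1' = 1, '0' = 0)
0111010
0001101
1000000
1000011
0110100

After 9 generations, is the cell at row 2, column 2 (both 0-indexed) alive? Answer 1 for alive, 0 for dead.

0

gen 0: 0111010
0001101
1000000
1000011
0110100
gen 1: 1100010
1101111
1000100
1000011
0000100
gen 2: 0111000
0011000
0001000
1000111
0100100
gen 3: 0100100
0100100
0011011
1001111
0100101
gen 4: 0111100
1100100
0110000
0100000
0110001
gen 5: 0000110
1000100
0010000
0000000
0000000
gen 6: 0000110
0001110
0000000
0000000
0000000
gen 7: 0001010
0001010
0000100
0000000
0000000
gen 8: 0000000
0001010
0000100
0000000
0000000
gen 9: 0000000
0000100
0000100
0000000
0000000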